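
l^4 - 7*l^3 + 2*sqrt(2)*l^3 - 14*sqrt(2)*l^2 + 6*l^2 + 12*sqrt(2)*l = l*(l - 6)*(l - 1)*(l + 2*sqrt(2))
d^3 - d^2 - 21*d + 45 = (d - 3)^2*(d + 5)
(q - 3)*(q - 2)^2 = q^3 - 7*q^2 + 16*q - 12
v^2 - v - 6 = (v - 3)*(v + 2)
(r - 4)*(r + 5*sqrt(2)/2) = r^2 - 4*r + 5*sqrt(2)*r/2 - 10*sqrt(2)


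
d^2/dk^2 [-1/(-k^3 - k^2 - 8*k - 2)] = 2*(-(3*k + 1)*(k^3 + k^2 + 8*k + 2) + (3*k^2 + 2*k + 8)^2)/(k^3 + k^2 + 8*k + 2)^3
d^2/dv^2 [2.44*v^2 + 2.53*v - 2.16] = 4.88000000000000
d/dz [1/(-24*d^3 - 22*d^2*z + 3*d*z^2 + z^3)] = (22*d^2 - 6*d*z - 3*z^2)/(24*d^3 + 22*d^2*z - 3*d*z^2 - z^3)^2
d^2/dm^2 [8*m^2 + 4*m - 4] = 16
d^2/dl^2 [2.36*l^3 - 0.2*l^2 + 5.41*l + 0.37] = 14.16*l - 0.4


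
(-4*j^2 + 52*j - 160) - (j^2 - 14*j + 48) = -5*j^2 + 66*j - 208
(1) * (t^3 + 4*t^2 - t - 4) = t^3 + 4*t^2 - t - 4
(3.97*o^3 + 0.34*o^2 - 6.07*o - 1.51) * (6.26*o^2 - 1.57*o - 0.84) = 24.8522*o^5 - 4.1045*o^4 - 41.8668*o^3 - 0.208299999999999*o^2 + 7.4695*o + 1.2684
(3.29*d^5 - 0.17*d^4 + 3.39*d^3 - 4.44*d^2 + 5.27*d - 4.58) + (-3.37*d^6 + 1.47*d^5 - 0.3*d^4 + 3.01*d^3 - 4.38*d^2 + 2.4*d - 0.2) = -3.37*d^6 + 4.76*d^5 - 0.47*d^4 + 6.4*d^3 - 8.82*d^2 + 7.67*d - 4.78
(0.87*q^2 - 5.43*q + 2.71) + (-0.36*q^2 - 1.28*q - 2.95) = 0.51*q^2 - 6.71*q - 0.24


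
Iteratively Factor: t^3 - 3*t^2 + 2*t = (t - 1)*(t^2 - 2*t) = t*(t - 1)*(t - 2)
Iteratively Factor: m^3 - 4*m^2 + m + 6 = (m - 2)*(m^2 - 2*m - 3) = (m - 3)*(m - 2)*(m + 1)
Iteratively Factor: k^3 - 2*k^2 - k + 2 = (k + 1)*(k^2 - 3*k + 2) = (k - 1)*(k + 1)*(k - 2)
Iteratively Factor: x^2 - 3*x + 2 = (x - 2)*(x - 1)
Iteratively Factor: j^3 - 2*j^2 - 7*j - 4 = (j - 4)*(j^2 + 2*j + 1) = (j - 4)*(j + 1)*(j + 1)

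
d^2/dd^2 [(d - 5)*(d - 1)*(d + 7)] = 6*d + 2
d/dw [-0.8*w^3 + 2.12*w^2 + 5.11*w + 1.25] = -2.4*w^2 + 4.24*w + 5.11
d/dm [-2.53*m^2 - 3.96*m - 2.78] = -5.06*m - 3.96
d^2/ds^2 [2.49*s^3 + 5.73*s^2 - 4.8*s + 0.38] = 14.94*s + 11.46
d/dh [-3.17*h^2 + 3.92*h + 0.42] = 3.92 - 6.34*h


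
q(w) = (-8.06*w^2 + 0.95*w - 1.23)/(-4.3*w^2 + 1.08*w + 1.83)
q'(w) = (0.95 - 16.12*w)/(-4.3*w^2 + 1.08*w + 1.83) + (8.6*w - 1.08)*(-8.06*w^2 + 0.95*w - 1.23)/(-4.3*w^2 + 1.08*w + 1.83)^2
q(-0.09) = -0.81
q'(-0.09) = 2.30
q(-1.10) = 2.64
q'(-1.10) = 2.00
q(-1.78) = 2.07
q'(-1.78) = 0.32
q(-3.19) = 1.90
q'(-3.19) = 0.04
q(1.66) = 2.66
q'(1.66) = -1.13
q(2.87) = 2.13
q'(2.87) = -0.16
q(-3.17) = 1.90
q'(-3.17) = 0.04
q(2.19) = 2.30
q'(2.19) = -0.40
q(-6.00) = 1.86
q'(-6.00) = 0.00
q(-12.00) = 1.86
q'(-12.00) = -0.00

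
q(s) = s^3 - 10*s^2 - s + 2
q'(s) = 3*s^2 - 20*s - 1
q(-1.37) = -17.97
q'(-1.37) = 32.03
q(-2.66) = -84.92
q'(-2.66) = 73.43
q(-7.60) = -1006.98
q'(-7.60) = 324.28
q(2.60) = -50.62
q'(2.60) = -32.72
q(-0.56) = -0.75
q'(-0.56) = 11.14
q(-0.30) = 1.37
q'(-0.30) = 5.27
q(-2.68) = -86.39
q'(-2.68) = 74.15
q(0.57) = -1.63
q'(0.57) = -11.43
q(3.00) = -64.00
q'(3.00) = -34.00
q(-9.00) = -1528.00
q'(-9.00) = 422.00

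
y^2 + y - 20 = (y - 4)*(y + 5)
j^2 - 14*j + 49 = (j - 7)^2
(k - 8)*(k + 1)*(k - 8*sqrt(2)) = k^3 - 8*sqrt(2)*k^2 - 7*k^2 - 8*k + 56*sqrt(2)*k + 64*sqrt(2)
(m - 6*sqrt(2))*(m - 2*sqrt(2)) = m^2 - 8*sqrt(2)*m + 24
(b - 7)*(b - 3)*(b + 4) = b^3 - 6*b^2 - 19*b + 84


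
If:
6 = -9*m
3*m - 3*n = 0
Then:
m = -2/3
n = -2/3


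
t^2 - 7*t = t*(t - 7)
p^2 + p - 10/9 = (p - 2/3)*(p + 5/3)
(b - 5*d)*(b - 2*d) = b^2 - 7*b*d + 10*d^2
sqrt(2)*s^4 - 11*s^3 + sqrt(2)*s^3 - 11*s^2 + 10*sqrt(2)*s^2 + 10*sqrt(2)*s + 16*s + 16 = (s + 1)*(s - 4*sqrt(2))*(s - 2*sqrt(2))*(sqrt(2)*s + 1)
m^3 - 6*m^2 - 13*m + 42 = (m - 7)*(m - 2)*(m + 3)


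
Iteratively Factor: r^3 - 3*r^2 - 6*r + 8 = (r - 1)*(r^2 - 2*r - 8) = (r - 4)*(r - 1)*(r + 2)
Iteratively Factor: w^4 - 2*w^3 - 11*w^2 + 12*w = (w + 3)*(w^3 - 5*w^2 + 4*w) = (w - 4)*(w + 3)*(w^2 - w) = w*(w - 4)*(w + 3)*(w - 1)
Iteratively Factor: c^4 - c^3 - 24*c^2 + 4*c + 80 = (c + 4)*(c^3 - 5*c^2 - 4*c + 20) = (c - 2)*(c + 4)*(c^2 - 3*c - 10) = (c - 5)*(c - 2)*(c + 4)*(c + 2)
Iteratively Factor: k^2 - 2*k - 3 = (k - 3)*(k + 1)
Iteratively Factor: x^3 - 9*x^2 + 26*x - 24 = (x - 2)*(x^2 - 7*x + 12) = (x - 4)*(x - 2)*(x - 3)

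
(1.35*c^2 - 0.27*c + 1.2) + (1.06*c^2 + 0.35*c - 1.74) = 2.41*c^2 + 0.08*c - 0.54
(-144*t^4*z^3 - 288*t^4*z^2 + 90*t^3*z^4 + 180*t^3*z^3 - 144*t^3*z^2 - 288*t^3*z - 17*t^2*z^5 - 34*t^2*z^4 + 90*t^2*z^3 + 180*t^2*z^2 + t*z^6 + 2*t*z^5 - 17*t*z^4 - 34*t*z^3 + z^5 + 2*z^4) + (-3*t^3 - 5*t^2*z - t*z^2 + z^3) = -144*t^4*z^3 - 288*t^4*z^2 + 90*t^3*z^4 + 180*t^3*z^3 - 144*t^3*z^2 - 288*t^3*z - 3*t^3 - 17*t^2*z^5 - 34*t^2*z^4 + 90*t^2*z^3 + 180*t^2*z^2 - 5*t^2*z + t*z^6 + 2*t*z^5 - 17*t*z^4 - 34*t*z^3 - t*z^2 + z^5 + 2*z^4 + z^3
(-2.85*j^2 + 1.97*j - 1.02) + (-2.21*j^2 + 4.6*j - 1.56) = -5.06*j^2 + 6.57*j - 2.58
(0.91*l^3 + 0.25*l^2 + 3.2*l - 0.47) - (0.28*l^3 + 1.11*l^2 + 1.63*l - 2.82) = 0.63*l^3 - 0.86*l^2 + 1.57*l + 2.35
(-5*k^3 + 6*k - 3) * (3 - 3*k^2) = 15*k^5 - 33*k^3 + 9*k^2 + 18*k - 9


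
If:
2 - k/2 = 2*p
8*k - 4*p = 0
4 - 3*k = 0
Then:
No Solution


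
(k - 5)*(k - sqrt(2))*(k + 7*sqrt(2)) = k^3 - 5*k^2 + 6*sqrt(2)*k^2 - 30*sqrt(2)*k - 14*k + 70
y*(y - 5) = y^2 - 5*y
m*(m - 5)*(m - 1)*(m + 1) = m^4 - 5*m^3 - m^2 + 5*m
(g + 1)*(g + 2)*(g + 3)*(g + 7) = g^4 + 13*g^3 + 53*g^2 + 83*g + 42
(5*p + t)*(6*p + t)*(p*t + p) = 30*p^3*t + 30*p^3 + 11*p^2*t^2 + 11*p^2*t + p*t^3 + p*t^2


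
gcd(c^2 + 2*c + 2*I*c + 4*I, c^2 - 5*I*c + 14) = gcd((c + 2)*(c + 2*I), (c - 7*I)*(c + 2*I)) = c + 2*I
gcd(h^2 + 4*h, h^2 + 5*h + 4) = h + 4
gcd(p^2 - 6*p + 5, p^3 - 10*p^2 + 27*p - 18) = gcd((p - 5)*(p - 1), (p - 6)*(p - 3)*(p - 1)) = p - 1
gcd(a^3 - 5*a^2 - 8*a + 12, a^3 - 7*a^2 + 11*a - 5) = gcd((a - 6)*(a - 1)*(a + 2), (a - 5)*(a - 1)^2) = a - 1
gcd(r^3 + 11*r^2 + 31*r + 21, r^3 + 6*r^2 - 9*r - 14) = r^2 + 8*r + 7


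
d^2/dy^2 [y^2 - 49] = 2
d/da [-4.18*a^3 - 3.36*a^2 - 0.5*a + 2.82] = -12.54*a^2 - 6.72*a - 0.5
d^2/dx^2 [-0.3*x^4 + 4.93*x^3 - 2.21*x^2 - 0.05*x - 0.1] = -3.6*x^2 + 29.58*x - 4.42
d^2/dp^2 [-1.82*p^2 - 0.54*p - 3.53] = -3.64000000000000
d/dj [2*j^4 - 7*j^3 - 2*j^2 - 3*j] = 8*j^3 - 21*j^2 - 4*j - 3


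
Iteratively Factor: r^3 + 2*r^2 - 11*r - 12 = (r - 3)*(r^2 + 5*r + 4) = (r - 3)*(r + 4)*(r + 1)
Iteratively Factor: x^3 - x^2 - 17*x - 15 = (x + 3)*(x^2 - 4*x - 5) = (x - 5)*(x + 3)*(x + 1)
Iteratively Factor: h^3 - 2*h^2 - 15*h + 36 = (h - 3)*(h^2 + h - 12) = (h - 3)^2*(h + 4)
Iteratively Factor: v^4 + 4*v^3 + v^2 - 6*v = (v + 2)*(v^3 + 2*v^2 - 3*v) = (v - 1)*(v + 2)*(v^2 + 3*v) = v*(v - 1)*(v + 2)*(v + 3)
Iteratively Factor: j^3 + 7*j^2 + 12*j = (j)*(j^2 + 7*j + 12) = j*(j + 4)*(j + 3)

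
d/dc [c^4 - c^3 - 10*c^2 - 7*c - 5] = 4*c^3 - 3*c^2 - 20*c - 7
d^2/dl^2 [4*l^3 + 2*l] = 24*l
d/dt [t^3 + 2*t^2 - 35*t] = 3*t^2 + 4*t - 35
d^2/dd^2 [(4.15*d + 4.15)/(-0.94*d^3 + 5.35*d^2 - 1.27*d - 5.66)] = (-22.00164*d^5 + 81.2188200000001*d^4 + 106.26739*d^3 - 477.46995*d^2 - 452.33589*d - 205.05731)/(0.830584*d^9 - 14.18178*d^8 + 84.081966*d^7 - 176.447827*d^6 - 57.184737*d^5 + 500.664453*d^4 - 138.352445*d^3 - 486.784338*d^2 + 122.055636*d + 181.321496)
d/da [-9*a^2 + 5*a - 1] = 5 - 18*a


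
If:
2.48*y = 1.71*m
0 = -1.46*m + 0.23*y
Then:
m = 0.00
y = 0.00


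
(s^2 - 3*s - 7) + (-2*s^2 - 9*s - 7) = -s^2 - 12*s - 14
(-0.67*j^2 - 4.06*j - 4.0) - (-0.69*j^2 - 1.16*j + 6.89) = 0.0199999999999999*j^2 - 2.9*j - 10.89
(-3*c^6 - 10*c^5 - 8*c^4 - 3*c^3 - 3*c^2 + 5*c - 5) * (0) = 0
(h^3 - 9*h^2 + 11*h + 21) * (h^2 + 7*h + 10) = h^5 - 2*h^4 - 42*h^3 + 8*h^2 + 257*h + 210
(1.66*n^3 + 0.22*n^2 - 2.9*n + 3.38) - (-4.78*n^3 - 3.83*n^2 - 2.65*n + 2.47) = 6.44*n^3 + 4.05*n^2 - 0.25*n + 0.91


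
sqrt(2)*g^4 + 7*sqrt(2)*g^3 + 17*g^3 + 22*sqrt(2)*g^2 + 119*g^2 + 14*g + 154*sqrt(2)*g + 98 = (g + 7)*(g + sqrt(2))*(g + 7*sqrt(2))*(sqrt(2)*g + 1)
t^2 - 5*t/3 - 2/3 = (t - 2)*(t + 1/3)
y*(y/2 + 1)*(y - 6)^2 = y^4/2 - 5*y^3 + 6*y^2 + 36*y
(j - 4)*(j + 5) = j^2 + j - 20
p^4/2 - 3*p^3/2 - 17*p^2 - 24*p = p*(p/2 + 1)*(p - 8)*(p + 3)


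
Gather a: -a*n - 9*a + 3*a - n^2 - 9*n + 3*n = a*(-n - 6) - n^2 - 6*n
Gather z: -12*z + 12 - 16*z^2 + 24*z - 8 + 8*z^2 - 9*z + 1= -8*z^2 + 3*z + 5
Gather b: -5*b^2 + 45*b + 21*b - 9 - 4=-5*b^2 + 66*b - 13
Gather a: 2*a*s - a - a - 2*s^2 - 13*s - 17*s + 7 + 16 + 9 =a*(2*s - 2) - 2*s^2 - 30*s + 32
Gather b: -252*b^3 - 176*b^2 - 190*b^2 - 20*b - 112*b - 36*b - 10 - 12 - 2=-252*b^3 - 366*b^2 - 168*b - 24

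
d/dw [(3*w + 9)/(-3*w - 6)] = (w + 2)^(-2)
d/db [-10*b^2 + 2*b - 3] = 2 - 20*b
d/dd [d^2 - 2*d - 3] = 2*d - 2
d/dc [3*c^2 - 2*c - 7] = 6*c - 2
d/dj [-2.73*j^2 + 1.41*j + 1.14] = 1.41 - 5.46*j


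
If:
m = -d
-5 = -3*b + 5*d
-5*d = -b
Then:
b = 5/2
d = 1/2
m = -1/2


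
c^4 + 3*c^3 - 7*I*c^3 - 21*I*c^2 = c^2*(c + 3)*(c - 7*I)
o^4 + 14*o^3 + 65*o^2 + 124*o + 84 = (o + 2)^2*(o + 3)*(o + 7)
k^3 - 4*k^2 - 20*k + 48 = (k - 6)*(k - 2)*(k + 4)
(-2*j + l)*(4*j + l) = -8*j^2 + 2*j*l + l^2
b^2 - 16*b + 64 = (b - 8)^2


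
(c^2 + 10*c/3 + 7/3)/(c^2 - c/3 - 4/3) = (3*c + 7)/(3*c - 4)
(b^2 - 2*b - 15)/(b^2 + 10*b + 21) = (b - 5)/(b + 7)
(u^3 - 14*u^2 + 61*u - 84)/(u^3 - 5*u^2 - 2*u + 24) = (u - 7)/(u + 2)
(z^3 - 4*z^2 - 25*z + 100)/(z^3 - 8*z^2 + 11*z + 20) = (z + 5)/(z + 1)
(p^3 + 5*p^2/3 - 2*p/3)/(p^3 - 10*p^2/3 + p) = (p + 2)/(p - 3)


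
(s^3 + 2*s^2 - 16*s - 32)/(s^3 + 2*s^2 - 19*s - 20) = (s^2 + 6*s + 8)/(s^2 + 6*s + 5)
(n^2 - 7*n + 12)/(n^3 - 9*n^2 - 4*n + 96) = (n - 3)/(n^2 - 5*n - 24)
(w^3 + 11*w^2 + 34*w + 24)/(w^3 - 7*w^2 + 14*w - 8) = (w^3 + 11*w^2 + 34*w + 24)/(w^3 - 7*w^2 + 14*w - 8)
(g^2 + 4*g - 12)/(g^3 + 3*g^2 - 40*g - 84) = (g^2 + 4*g - 12)/(g^3 + 3*g^2 - 40*g - 84)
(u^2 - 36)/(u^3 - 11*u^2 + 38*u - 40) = (u^2 - 36)/(u^3 - 11*u^2 + 38*u - 40)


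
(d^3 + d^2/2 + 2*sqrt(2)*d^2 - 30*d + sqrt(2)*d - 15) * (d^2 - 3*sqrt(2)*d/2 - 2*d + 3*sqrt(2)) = d^5 - 3*d^4/2 + sqrt(2)*d^4/2 - 37*d^3 - 3*sqrt(2)*d^3/4 + 54*d^2 + 89*sqrt(2)*d^2/2 - 135*sqrt(2)*d/2 + 36*d - 45*sqrt(2)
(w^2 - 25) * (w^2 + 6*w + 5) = w^4 + 6*w^3 - 20*w^2 - 150*w - 125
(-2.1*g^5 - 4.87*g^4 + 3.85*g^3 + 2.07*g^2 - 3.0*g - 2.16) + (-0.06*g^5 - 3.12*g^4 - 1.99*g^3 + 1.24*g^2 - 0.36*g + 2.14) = -2.16*g^5 - 7.99*g^4 + 1.86*g^3 + 3.31*g^2 - 3.36*g - 0.02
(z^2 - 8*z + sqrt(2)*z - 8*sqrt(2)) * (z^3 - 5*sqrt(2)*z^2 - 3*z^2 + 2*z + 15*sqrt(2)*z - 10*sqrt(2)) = z^5 - 11*z^4 - 4*sqrt(2)*z^4 + 16*z^3 + 44*sqrt(2)*z^3 - 104*sqrt(2)*z^2 + 94*z^2 - 260*z + 64*sqrt(2)*z + 160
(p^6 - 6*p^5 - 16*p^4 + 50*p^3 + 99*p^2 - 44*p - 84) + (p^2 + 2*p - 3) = p^6 - 6*p^5 - 16*p^4 + 50*p^3 + 100*p^2 - 42*p - 87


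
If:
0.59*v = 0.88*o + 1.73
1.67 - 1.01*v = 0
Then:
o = -0.86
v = 1.65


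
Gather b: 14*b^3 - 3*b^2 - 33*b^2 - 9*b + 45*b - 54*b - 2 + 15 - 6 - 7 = 14*b^3 - 36*b^2 - 18*b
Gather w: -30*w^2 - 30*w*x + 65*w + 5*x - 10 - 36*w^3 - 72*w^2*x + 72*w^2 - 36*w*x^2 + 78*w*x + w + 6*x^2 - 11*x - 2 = -36*w^3 + w^2*(42 - 72*x) + w*(-36*x^2 + 48*x + 66) + 6*x^2 - 6*x - 12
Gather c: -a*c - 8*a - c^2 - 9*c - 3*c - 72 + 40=-8*a - c^2 + c*(-a - 12) - 32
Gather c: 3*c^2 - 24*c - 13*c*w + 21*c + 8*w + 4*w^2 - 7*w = 3*c^2 + c*(-13*w - 3) + 4*w^2 + w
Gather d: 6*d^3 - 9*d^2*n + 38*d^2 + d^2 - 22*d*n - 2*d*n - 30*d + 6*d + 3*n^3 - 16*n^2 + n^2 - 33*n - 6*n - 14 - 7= 6*d^3 + d^2*(39 - 9*n) + d*(-24*n - 24) + 3*n^3 - 15*n^2 - 39*n - 21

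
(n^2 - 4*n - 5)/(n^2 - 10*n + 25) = (n + 1)/(n - 5)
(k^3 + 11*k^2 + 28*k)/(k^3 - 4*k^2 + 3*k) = (k^2 + 11*k + 28)/(k^2 - 4*k + 3)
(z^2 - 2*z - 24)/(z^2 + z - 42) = (z + 4)/(z + 7)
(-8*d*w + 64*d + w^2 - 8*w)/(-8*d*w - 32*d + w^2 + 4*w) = (w - 8)/(w + 4)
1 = 1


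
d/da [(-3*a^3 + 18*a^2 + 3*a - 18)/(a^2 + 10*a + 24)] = 3*(-a^4 - 20*a^3 - 13*a^2 + 300*a + 84)/(a^4 + 20*a^3 + 148*a^2 + 480*a + 576)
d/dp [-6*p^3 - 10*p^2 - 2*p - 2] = -18*p^2 - 20*p - 2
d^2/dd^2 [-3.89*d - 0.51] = 0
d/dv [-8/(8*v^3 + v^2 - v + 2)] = 8*(24*v^2 + 2*v - 1)/(8*v^3 + v^2 - v + 2)^2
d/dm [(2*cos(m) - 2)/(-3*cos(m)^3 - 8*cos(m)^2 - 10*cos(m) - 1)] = 32*(-6*cos(m)^3 + cos(m)^2 + 16*cos(m) + 11)*sin(m)/(-32*sin(m)^2 + 49*cos(m) + 3*cos(3*m) + 36)^2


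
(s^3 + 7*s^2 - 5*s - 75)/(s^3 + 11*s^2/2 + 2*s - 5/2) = 2*(s^2 + 2*s - 15)/(2*s^2 + s - 1)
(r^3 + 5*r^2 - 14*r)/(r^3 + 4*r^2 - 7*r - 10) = r*(r + 7)/(r^2 + 6*r + 5)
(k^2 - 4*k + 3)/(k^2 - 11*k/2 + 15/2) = 2*(k - 1)/(2*k - 5)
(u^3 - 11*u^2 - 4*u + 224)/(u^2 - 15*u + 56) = u + 4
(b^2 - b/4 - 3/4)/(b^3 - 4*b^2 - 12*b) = (-4*b^2 + b + 3)/(4*b*(-b^2 + 4*b + 12))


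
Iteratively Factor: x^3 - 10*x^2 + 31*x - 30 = (x - 5)*(x^2 - 5*x + 6) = (x - 5)*(x - 2)*(x - 3)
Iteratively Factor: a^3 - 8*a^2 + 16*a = (a - 4)*(a^2 - 4*a) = a*(a - 4)*(a - 4)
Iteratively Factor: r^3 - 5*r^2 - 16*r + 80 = (r - 5)*(r^2 - 16) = (r - 5)*(r - 4)*(r + 4)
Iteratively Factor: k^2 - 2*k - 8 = (k - 4)*(k + 2)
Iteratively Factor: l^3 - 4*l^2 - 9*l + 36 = (l + 3)*(l^2 - 7*l + 12) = (l - 4)*(l + 3)*(l - 3)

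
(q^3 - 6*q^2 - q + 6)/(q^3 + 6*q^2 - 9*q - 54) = (q^3 - 6*q^2 - q + 6)/(q^3 + 6*q^2 - 9*q - 54)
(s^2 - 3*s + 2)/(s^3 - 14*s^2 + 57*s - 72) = (s^2 - 3*s + 2)/(s^3 - 14*s^2 + 57*s - 72)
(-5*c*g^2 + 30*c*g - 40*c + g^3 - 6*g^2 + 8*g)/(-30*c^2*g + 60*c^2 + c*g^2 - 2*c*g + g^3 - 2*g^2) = (g - 4)/(6*c + g)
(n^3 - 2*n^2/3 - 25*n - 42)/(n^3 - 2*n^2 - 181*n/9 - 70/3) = 3*(n + 3)/(3*n + 5)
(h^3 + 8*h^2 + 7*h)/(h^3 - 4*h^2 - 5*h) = (h + 7)/(h - 5)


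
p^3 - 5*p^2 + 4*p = p*(p - 4)*(p - 1)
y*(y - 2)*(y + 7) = y^3 + 5*y^2 - 14*y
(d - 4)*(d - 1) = d^2 - 5*d + 4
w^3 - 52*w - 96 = (w - 8)*(w + 2)*(w + 6)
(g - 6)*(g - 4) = g^2 - 10*g + 24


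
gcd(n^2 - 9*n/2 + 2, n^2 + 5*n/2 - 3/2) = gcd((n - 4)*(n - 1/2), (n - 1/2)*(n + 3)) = n - 1/2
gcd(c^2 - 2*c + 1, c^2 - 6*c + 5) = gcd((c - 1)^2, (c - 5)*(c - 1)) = c - 1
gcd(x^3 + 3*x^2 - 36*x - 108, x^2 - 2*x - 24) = x - 6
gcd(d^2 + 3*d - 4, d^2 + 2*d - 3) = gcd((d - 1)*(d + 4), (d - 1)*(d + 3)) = d - 1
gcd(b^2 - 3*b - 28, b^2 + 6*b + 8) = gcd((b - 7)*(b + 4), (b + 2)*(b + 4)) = b + 4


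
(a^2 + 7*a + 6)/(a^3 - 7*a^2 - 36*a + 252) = (a + 1)/(a^2 - 13*a + 42)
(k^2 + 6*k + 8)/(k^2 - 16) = (k + 2)/(k - 4)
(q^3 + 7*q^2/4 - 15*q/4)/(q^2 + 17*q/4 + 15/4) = q*(4*q - 5)/(4*q + 5)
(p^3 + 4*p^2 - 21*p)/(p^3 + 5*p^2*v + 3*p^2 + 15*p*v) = (p^2 + 4*p - 21)/(p^2 + 5*p*v + 3*p + 15*v)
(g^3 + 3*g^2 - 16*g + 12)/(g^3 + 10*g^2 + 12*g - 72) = (g - 1)/(g + 6)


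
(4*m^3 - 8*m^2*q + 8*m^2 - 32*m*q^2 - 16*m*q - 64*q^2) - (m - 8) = 4*m^3 - 8*m^2*q + 8*m^2 - 32*m*q^2 - 16*m*q - m - 64*q^2 + 8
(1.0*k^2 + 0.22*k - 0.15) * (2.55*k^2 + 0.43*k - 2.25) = 2.55*k^4 + 0.991*k^3 - 2.5379*k^2 - 0.5595*k + 0.3375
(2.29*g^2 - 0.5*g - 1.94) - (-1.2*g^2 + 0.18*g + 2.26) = 3.49*g^2 - 0.68*g - 4.2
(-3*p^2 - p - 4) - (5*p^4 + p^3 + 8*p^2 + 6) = -5*p^4 - p^3 - 11*p^2 - p - 10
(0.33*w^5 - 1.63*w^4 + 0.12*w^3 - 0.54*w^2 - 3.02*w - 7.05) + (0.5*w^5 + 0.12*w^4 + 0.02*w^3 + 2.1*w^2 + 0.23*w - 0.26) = 0.83*w^5 - 1.51*w^4 + 0.14*w^3 + 1.56*w^2 - 2.79*w - 7.31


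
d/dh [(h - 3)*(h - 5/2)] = 2*h - 11/2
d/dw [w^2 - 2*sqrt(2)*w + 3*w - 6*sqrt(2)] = 2*w - 2*sqrt(2) + 3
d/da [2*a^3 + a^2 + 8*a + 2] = 6*a^2 + 2*a + 8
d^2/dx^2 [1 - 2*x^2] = -4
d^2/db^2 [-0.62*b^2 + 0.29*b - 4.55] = -1.24000000000000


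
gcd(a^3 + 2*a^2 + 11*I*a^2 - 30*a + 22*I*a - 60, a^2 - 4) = a + 2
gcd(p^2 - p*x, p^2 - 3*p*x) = p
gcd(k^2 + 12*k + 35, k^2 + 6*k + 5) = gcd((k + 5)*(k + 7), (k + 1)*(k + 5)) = k + 5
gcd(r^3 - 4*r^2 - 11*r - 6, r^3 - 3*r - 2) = r^2 + 2*r + 1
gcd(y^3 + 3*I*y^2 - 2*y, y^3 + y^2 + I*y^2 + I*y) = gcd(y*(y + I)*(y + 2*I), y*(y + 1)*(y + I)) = y^2 + I*y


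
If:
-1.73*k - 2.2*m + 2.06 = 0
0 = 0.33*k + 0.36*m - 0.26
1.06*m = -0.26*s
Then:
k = -1.64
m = 2.23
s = -9.09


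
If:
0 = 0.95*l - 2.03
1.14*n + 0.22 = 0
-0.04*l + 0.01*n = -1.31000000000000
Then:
No Solution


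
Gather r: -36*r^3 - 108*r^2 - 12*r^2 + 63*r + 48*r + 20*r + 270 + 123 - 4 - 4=-36*r^3 - 120*r^2 + 131*r + 385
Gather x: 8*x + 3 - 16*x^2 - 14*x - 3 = -16*x^2 - 6*x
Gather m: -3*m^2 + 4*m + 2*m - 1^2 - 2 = -3*m^2 + 6*m - 3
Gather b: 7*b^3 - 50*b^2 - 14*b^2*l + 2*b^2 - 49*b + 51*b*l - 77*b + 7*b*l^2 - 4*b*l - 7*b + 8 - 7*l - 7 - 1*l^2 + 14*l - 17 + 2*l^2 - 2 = 7*b^3 + b^2*(-14*l - 48) + b*(7*l^2 + 47*l - 133) + l^2 + 7*l - 18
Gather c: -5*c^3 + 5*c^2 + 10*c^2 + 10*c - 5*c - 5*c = -5*c^3 + 15*c^2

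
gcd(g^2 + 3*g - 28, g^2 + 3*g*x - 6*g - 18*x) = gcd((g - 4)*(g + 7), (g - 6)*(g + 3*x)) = 1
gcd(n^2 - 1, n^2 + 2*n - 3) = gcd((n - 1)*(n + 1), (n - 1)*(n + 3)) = n - 1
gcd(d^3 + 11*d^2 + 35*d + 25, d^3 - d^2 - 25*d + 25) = d + 5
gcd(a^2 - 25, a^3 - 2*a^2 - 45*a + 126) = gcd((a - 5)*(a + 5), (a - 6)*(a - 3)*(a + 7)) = 1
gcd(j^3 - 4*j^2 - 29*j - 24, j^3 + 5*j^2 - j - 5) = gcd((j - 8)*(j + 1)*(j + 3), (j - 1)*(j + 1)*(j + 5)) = j + 1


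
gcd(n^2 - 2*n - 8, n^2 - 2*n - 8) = n^2 - 2*n - 8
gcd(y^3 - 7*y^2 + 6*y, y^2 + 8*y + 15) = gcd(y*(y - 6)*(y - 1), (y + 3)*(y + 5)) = 1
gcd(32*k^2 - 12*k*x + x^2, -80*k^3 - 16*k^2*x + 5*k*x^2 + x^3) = -4*k + x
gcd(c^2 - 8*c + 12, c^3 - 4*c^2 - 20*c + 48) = c^2 - 8*c + 12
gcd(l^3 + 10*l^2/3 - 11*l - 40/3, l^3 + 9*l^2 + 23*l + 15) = l^2 + 6*l + 5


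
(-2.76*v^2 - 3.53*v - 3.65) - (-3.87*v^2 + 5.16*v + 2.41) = 1.11*v^2 - 8.69*v - 6.06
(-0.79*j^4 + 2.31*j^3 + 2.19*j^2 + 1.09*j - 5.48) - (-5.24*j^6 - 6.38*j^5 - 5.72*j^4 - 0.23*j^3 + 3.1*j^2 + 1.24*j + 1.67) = 5.24*j^6 + 6.38*j^5 + 4.93*j^4 + 2.54*j^3 - 0.91*j^2 - 0.15*j - 7.15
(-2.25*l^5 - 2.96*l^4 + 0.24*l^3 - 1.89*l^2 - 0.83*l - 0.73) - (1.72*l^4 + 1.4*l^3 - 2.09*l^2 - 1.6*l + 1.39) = -2.25*l^5 - 4.68*l^4 - 1.16*l^3 + 0.2*l^2 + 0.77*l - 2.12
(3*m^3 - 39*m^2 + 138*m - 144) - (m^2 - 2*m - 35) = 3*m^3 - 40*m^2 + 140*m - 109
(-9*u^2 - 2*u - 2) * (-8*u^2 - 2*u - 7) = 72*u^4 + 34*u^3 + 83*u^2 + 18*u + 14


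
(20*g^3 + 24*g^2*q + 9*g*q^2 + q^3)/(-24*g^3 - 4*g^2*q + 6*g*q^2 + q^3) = (10*g^2 + 7*g*q + q^2)/(-12*g^2 + 4*g*q + q^2)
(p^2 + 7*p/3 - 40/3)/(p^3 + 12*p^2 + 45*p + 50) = (p - 8/3)/(p^2 + 7*p + 10)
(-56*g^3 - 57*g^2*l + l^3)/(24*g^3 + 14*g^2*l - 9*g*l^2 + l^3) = (-56*g^2 - g*l + l^2)/(24*g^2 - 10*g*l + l^2)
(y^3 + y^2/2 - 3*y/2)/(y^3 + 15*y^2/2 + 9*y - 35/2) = y*(2*y + 3)/(2*y^2 + 17*y + 35)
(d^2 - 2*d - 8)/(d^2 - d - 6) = (d - 4)/(d - 3)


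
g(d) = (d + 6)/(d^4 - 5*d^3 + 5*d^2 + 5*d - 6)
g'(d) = (d + 6)*(-4*d^3 + 15*d^2 - 10*d - 5)/(d^4 - 5*d^3 + 5*d^2 + 5*d - 6)^2 + 1/(d^4 - 5*d^3 + 5*d^2 + 5*d - 6)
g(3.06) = 17.03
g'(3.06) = -310.53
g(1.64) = 9.24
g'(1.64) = 15.73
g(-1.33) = 0.42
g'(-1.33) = 1.77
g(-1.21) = 0.76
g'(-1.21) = 4.56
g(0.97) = -56.40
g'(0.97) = -1942.15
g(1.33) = 8.52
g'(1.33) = -10.49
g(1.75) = 12.02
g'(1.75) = 38.86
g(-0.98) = -10.69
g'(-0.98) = 520.62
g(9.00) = 0.00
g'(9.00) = 0.00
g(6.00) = 0.03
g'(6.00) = -0.02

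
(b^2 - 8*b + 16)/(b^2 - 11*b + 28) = (b - 4)/(b - 7)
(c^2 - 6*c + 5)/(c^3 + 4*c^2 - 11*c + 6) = (c - 5)/(c^2 + 5*c - 6)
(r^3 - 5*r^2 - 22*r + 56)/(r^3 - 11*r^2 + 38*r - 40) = (r^2 - 3*r - 28)/(r^2 - 9*r + 20)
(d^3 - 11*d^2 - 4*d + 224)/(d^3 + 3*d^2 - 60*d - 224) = (d - 7)/(d + 7)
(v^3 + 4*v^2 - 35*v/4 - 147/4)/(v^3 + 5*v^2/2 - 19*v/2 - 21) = (v + 7/2)/(v + 2)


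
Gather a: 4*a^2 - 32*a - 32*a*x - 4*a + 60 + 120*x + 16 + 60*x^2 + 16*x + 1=4*a^2 + a*(-32*x - 36) + 60*x^2 + 136*x + 77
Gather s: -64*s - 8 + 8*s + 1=-56*s - 7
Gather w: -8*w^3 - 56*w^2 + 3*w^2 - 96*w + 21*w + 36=-8*w^3 - 53*w^2 - 75*w + 36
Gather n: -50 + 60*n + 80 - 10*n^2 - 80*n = -10*n^2 - 20*n + 30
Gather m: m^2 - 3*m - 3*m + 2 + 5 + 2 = m^2 - 6*m + 9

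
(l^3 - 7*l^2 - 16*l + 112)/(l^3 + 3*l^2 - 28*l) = (l^2 - 3*l - 28)/(l*(l + 7))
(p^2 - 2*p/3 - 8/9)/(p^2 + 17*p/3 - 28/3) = (p + 2/3)/(p + 7)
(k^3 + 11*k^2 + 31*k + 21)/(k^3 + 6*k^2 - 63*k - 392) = (k^2 + 4*k + 3)/(k^2 - k - 56)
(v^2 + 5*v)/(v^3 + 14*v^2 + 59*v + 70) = v/(v^2 + 9*v + 14)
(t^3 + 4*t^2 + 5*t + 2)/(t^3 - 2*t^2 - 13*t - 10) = (t + 1)/(t - 5)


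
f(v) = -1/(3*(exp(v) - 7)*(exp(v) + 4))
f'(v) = exp(v)/(3*(exp(v) - 7)*(exp(v) + 4)^2) + exp(v)/(3*(exp(v) - 7)^2*(exp(v) + 4)) = (2*exp(v) - 3)*exp(v)/(3*(exp(v) - 7)^2*(exp(v) + 4)^2)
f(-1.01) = 0.01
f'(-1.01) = -0.00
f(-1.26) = 0.01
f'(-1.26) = -0.00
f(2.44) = -0.00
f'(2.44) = 0.02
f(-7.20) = 0.01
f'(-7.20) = -0.00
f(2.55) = -0.00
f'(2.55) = 0.01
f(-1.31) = 0.01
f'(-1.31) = -0.00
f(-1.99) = 0.01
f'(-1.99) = -0.00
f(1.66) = 0.02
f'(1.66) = 0.05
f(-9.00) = 0.01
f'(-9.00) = 0.00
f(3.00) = 0.00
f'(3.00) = 0.00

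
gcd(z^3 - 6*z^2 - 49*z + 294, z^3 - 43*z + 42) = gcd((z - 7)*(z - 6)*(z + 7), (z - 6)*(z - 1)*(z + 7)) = z^2 + z - 42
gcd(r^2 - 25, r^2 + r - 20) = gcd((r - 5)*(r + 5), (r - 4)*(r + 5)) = r + 5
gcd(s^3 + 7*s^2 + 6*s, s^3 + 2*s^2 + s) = s^2 + s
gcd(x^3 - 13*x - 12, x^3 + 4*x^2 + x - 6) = x + 3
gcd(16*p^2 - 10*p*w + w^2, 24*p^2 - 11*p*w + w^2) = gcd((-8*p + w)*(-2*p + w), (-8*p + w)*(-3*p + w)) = 8*p - w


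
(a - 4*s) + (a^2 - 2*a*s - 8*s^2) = a^2 - 2*a*s + a - 8*s^2 - 4*s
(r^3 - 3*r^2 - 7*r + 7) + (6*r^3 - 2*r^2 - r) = 7*r^3 - 5*r^2 - 8*r + 7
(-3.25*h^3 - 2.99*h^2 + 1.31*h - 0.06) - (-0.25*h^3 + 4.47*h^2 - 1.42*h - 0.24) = -3.0*h^3 - 7.46*h^2 + 2.73*h + 0.18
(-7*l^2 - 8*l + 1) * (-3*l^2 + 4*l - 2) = 21*l^4 - 4*l^3 - 21*l^2 + 20*l - 2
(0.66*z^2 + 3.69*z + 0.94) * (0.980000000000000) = 0.6468*z^2 + 3.6162*z + 0.9212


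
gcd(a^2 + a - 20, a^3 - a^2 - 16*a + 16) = a - 4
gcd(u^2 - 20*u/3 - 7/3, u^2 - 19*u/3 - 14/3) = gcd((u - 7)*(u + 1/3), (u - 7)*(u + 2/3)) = u - 7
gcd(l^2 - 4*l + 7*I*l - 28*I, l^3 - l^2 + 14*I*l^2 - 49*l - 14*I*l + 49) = l + 7*I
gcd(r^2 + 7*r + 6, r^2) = 1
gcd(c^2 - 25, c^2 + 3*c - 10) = c + 5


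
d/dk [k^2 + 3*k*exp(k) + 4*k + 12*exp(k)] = 3*k*exp(k) + 2*k + 15*exp(k) + 4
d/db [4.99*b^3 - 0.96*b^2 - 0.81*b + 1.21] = 14.97*b^2 - 1.92*b - 0.81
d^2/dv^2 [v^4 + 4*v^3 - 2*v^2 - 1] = 12*v^2 + 24*v - 4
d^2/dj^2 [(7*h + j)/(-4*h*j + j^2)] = 2*(3*j*(-h - j)*(4*h - j) - 4*(2*h - j)^2*(7*h + j))/(j^3*(4*h - j)^3)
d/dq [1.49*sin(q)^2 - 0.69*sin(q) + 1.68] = (2.98*sin(q) - 0.69)*cos(q)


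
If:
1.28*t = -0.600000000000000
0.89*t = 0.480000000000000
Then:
No Solution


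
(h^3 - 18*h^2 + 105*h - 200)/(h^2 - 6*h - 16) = (h^2 - 10*h + 25)/(h + 2)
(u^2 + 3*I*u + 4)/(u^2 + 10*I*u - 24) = (u - I)/(u + 6*I)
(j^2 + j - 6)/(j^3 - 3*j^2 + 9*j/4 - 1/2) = 4*(j + 3)/(4*j^2 - 4*j + 1)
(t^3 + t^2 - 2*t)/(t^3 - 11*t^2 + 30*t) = (t^2 + t - 2)/(t^2 - 11*t + 30)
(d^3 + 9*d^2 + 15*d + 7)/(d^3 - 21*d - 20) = (d^2 + 8*d + 7)/(d^2 - d - 20)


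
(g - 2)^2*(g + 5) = g^3 + g^2 - 16*g + 20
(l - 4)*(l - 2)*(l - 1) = l^3 - 7*l^2 + 14*l - 8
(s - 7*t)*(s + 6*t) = s^2 - s*t - 42*t^2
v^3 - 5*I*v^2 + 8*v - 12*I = (v - 6*I)*(v - I)*(v + 2*I)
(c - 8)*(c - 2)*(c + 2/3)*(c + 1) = c^4 - 25*c^3/3 + 20*c + 32/3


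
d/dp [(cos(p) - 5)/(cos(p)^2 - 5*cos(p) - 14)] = (cos(p)^2 - 10*cos(p) + 39)*sin(p)/(sin(p)^2 + 5*cos(p) + 13)^2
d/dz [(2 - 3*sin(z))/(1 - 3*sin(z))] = 3*cos(z)/(3*sin(z) - 1)^2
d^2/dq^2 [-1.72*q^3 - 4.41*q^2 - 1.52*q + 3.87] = -10.32*q - 8.82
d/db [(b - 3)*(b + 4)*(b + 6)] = 3*b^2 + 14*b - 6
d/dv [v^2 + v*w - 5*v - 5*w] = 2*v + w - 5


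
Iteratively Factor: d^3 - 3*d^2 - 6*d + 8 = (d - 1)*(d^2 - 2*d - 8) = (d - 1)*(d + 2)*(d - 4)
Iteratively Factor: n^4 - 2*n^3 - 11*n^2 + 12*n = (n - 4)*(n^3 + 2*n^2 - 3*n) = (n - 4)*(n + 3)*(n^2 - n) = n*(n - 4)*(n + 3)*(n - 1)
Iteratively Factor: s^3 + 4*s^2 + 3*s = (s)*(s^2 + 4*s + 3) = s*(s + 3)*(s + 1)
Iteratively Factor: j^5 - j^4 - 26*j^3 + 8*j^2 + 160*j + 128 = (j + 1)*(j^4 - 2*j^3 - 24*j^2 + 32*j + 128) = (j - 4)*(j + 1)*(j^3 + 2*j^2 - 16*j - 32) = (j - 4)*(j + 1)*(j + 4)*(j^2 - 2*j - 8) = (j - 4)^2*(j + 1)*(j + 4)*(j + 2)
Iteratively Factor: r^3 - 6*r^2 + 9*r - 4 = (r - 4)*(r^2 - 2*r + 1) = (r - 4)*(r - 1)*(r - 1)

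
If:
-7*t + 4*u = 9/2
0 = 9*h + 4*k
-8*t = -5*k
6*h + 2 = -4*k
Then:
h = 2/3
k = -3/2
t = -15/16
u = -33/64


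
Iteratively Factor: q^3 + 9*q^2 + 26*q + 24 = (q + 2)*(q^2 + 7*q + 12) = (q + 2)*(q + 3)*(q + 4)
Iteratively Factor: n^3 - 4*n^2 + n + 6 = (n - 3)*(n^2 - n - 2) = (n - 3)*(n + 1)*(n - 2)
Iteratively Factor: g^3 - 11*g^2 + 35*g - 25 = (g - 5)*(g^2 - 6*g + 5) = (g - 5)*(g - 1)*(g - 5)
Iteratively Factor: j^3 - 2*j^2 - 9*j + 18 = (j - 3)*(j^2 + j - 6) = (j - 3)*(j + 3)*(j - 2)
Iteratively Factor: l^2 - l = (l - 1)*(l)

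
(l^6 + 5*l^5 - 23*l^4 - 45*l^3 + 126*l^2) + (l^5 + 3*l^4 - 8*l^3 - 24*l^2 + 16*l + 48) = l^6 + 6*l^5 - 20*l^4 - 53*l^3 + 102*l^2 + 16*l + 48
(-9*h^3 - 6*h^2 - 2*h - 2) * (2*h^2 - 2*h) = -18*h^5 + 6*h^4 + 8*h^3 + 4*h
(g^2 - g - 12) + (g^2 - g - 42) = 2*g^2 - 2*g - 54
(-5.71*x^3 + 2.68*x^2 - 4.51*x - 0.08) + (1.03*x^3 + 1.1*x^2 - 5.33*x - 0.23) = -4.68*x^3 + 3.78*x^2 - 9.84*x - 0.31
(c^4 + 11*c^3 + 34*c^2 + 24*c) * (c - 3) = c^5 + 8*c^4 + c^3 - 78*c^2 - 72*c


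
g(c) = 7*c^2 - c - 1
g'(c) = 14*c - 1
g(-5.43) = 210.82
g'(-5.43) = -77.02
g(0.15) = -0.99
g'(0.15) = 1.10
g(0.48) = 0.13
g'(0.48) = 5.72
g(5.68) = 219.16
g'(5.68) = 78.52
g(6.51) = 289.15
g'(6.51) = 90.14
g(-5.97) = 254.46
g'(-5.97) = -84.58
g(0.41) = -0.23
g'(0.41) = 4.74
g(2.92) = 55.76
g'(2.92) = 39.88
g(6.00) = 245.00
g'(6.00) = 83.00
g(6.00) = 245.00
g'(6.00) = 83.00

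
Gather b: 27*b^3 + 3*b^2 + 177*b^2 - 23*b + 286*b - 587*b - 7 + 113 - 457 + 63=27*b^3 + 180*b^2 - 324*b - 288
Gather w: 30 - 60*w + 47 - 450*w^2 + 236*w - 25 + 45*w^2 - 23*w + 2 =-405*w^2 + 153*w + 54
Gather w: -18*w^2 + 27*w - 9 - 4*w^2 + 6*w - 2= -22*w^2 + 33*w - 11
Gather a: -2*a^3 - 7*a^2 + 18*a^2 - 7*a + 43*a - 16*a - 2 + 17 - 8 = -2*a^3 + 11*a^2 + 20*a + 7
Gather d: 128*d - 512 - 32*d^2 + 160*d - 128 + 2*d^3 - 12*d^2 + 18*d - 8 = 2*d^3 - 44*d^2 + 306*d - 648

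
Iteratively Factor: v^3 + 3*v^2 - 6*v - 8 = (v - 2)*(v^2 + 5*v + 4) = (v - 2)*(v + 1)*(v + 4)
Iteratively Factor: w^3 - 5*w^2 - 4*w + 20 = (w - 2)*(w^2 - 3*w - 10) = (w - 5)*(w - 2)*(w + 2)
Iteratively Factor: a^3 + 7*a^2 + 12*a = (a + 3)*(a^2 + 4*a) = (a + 3)*(a + 4)*(a)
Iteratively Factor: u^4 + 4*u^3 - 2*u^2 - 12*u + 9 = (u - 1)*(u^3 + 5*u^2 + 3*u - 9) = (u - 1)^2*(u^2 + 6*u + 9) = (u - 1)^2*(u + 3)*(u + 3)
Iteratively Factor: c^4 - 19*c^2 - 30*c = (c + 2)*(c^3 - 2*c^2 - 15*c) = (c - 5)*(c + 2)*(c^2 + 3*c) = (c - 5)*(c + 2)*(c + 3)*(c)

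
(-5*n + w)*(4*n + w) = -20*n^2 - n*w + w^2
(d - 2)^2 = d^2 - 4*d + 4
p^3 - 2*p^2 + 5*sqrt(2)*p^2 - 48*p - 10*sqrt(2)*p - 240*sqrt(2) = (p - 8)*(p + 6)*(p + 5*sqrt(2))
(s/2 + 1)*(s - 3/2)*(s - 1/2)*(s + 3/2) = s^4/2 + 3*s^3/4 - 13*s^2/8 - 27*s/16 + 9/8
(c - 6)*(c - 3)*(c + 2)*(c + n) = c^4 + c^3*n - 7*c^3 - 7*c^2*n + 36*c + 36*n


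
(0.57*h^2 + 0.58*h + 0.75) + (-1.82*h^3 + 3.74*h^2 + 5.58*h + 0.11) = -1.82*h^3 + 4.31*h^2 + 6.16*h + 0.86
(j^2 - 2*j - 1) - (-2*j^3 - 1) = 2*j^3 + j^2 - 2*j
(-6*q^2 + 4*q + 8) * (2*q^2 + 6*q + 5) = -12*q^4 - 28*q^3 + 10*q^2 + 68*q + 40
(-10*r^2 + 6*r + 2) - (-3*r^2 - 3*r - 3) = -7*r^2 + 9*r + 5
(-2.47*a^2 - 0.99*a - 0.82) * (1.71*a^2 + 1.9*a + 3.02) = -4.2237*a^4 - 6.3859*a^3 - 10.7426*a^2 - 4.5478*a - 2.4764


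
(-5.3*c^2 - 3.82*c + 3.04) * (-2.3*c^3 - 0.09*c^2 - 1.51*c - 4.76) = 12.19*c^5 + 9.263*c^4 + 1.3548*c^3 + 30.7226*c^2 + 13.5928*c - 14.4704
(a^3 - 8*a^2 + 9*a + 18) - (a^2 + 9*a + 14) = a^3 - 9*a^2 + 4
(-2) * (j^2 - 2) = 4 - 2*j^2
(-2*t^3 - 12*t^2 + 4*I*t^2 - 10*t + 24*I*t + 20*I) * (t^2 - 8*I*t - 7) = -2*t^5 - 12*t^4 + 20*I*t^4 + 36*t^3 + 120*I*t^3 + 276*t^2 + 72*I*t^2 + 230*t - 168*I*t - 140*I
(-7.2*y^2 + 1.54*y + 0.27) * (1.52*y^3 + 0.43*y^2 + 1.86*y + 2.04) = -10.944*y^5 - 0.7552*y^4 - 12.3194*y^3 - 11.7075*y^2 + 3.6438*y + 0.5508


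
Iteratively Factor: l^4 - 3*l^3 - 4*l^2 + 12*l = (l - 2)*(l^3 - l^2 - 6*l) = l*(l - 2)*(l^2 - l - 6) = l*(l - 3)*(l - 2)*(l + 2)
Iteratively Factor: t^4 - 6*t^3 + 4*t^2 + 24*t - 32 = (t - 2)*(t^3 - 4*t^2 - 4*t + 16) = (t - 2)*(t + 2)*(t^2 - 6*t + 8) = (t - 4)*(t - 2)*(t + 2)*(t - 2)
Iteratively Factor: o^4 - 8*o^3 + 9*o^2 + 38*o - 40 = (o - 5)*(o^3 - 3*o^2 - 6*o + 8) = (o - 5)*(o + 2)*(o^2 - 5*o + 4) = (o - 5)*(o - 4)*(o + 2)*(o - 1)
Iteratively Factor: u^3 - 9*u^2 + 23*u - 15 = (u - 5)*(u^2 - 4*u + 3) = (u - 5)*(u - 3)*(u - 1)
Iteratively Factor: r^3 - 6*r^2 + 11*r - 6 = (r - 2)*(r^2 - 4*r + 3) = (r - 3)*(r - 2)*(r - 1)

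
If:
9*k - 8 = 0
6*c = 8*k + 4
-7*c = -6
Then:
No Solution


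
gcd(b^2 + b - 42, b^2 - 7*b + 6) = b - 6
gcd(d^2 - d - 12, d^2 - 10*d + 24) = d - 4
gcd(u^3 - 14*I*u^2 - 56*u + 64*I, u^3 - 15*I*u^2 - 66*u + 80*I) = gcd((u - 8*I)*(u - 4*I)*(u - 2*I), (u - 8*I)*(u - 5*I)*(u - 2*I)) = u^2 - 10*I*u - 16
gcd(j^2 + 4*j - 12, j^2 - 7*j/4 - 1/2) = j - 2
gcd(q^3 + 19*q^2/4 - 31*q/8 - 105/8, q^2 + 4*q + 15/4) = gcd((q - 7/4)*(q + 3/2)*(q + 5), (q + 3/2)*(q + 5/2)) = q + 3/2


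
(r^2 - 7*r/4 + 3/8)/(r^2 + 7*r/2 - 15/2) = (r - 1/4)/(r + 5)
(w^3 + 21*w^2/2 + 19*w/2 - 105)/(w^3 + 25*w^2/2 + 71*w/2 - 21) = (2*w - 5)/(2*w - 1)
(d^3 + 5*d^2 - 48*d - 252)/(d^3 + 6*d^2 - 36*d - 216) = (d - 7)/(d - 6)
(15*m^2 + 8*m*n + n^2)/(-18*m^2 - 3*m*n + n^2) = (-5*m - n)/(6*m - n)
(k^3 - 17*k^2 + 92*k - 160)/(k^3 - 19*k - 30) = (k^2 - 12*k + 32)/(k^2 + 5*k + 6)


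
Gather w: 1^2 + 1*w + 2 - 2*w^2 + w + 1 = -2*w^2 + 2*w + 4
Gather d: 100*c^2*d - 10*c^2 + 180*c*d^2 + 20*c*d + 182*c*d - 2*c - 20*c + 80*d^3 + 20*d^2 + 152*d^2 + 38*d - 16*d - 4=-10*c^2 - 22*c + 80*d^3 + d^2*(180*c + 172) + d*(100*c^2 + 202*c + 22) - 4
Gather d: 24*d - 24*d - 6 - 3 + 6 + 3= 0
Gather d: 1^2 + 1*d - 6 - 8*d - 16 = -7*d - 21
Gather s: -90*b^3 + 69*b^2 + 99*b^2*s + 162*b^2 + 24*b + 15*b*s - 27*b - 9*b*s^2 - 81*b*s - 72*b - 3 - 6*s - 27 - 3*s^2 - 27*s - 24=-90*b^3 + 231*b^2 - 75*b + s^2*(-9*b - 3) + s*(99*b^2 - 66*b - 33) - 54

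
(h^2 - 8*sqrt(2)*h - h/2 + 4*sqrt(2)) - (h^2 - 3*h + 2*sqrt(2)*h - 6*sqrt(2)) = -10*sqrt(2)*h + 5*h/2 + 10*sqrt(2)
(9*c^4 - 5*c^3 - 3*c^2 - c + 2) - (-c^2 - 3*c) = 9*c^4 - 5*c^3 - 2*c^2 + 2*c + 2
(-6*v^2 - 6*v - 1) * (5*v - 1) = -30*v^3 - 24*v^2 + v + 1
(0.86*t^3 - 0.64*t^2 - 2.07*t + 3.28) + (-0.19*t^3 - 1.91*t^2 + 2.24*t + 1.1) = 0.67*t^3 - 2.55*t^2 + 0.17*t + 4.38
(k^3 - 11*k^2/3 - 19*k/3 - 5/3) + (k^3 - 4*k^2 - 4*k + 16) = 2*k^3 - 23*k^2/3 - 31*k/3 + 43/3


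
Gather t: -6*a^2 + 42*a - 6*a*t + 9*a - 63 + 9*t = -6*a^2 + 51*a + t*(9 - 6*a) - 63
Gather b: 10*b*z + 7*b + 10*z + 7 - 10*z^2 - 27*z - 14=b*(10*z + 7) - 10*z^2 - 17*z - 7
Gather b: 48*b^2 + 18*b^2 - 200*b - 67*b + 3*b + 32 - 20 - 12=66*b^2 - 264*b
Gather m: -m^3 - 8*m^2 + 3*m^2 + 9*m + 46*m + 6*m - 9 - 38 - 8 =-m^3 - 5*m^2 + 61*m - 55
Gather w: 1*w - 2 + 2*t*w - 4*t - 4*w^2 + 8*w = -4*t - 4*w^2 + w*(2*t + 9) - 2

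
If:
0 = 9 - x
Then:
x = 9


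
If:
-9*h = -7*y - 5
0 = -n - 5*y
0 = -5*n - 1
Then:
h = 44/75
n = -1/5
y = 1/25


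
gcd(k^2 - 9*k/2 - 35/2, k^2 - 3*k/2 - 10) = k + 5/2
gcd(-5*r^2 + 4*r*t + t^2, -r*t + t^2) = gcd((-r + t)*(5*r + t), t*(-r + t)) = r - t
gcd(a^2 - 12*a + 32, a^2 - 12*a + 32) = a^2 - 12*a + 32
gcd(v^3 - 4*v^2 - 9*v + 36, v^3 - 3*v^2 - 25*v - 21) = v + 3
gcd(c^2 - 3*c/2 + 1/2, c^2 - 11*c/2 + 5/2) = c - 1/2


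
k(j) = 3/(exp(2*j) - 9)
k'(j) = -6*exp(2*j)/(exp(2*j) - 9)^2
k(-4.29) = -0.33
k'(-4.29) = -0.00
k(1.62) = 0.18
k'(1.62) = -0.56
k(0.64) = -0.56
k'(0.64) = -0.74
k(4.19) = 0.00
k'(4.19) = -0.00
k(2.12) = 0.05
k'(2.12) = -0.11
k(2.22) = 0.04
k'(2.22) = -0.09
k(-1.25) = -0.34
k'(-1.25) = -0.01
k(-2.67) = -0.33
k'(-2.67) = -0.00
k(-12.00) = -0.33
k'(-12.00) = 0.00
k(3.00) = 0.01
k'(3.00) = -0.02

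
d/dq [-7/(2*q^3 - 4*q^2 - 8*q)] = 7*(3*q^2 - 4*q - 4)/(2*q^2*(-q^2 + 2*q + 4)^2)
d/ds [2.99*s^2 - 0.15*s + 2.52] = 5.98*s - 0.15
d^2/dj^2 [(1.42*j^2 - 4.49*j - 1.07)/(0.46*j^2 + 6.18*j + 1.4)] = (-9.97372*j^3 - 6.84535200000001*j^2 - 0.90141600000004*j + 2.90778400000001)/(0.097336*j^6 + 3.923064*j^5 + 53.594232*j^4 + 259.908552*j^3 + 163.11288*j^2 + 36.3384*j + 2.744)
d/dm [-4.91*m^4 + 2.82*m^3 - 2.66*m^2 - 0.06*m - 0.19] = -19.64*m^3 + 8.46*m^2 - 5.32*m - 0.06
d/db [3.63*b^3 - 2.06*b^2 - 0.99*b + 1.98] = 10.89*b^2 - 4.12*b - 0.99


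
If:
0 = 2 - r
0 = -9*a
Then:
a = 0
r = 2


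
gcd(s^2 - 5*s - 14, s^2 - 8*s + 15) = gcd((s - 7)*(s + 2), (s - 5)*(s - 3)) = 1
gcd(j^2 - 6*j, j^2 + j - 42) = j - 6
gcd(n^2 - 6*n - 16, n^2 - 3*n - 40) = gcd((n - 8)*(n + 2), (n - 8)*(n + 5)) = n - 8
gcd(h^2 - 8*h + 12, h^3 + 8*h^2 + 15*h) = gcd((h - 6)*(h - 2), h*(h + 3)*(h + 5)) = 1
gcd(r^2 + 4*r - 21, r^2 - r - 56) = r + 7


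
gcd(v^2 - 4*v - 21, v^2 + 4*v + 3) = v + 3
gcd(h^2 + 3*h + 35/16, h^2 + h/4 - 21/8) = h + 7/4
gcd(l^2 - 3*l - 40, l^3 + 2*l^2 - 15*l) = l + 5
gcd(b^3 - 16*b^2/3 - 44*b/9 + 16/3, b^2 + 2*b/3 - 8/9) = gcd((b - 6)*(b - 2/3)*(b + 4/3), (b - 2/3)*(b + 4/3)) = b^2 + 2*b/3 - 8/9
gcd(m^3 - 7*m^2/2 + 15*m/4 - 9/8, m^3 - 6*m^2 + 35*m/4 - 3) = m^2 - 2*m + 3/4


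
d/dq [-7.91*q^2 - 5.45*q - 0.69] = -15.82*q - 5.45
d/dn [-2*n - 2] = -2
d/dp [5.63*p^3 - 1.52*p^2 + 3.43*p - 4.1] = 16.89*p^2 - 3.04*p + 3.43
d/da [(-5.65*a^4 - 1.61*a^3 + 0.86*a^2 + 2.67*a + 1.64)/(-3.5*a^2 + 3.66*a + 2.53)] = (39.55*a^5 - 56.402*a^4 - 68.9632*a^3 + 0.2727*a^2 + 15.8316*a + 0.7527)/(12.25*a^4 - 25.62*a^3 - 4.3144*a^2 + 18.5196*a + 6.4009)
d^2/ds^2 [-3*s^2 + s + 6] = -6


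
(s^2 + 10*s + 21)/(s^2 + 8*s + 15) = (s + 7)/(s + 5)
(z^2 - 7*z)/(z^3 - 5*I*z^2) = (z - 7)/(z*(z - 5*I))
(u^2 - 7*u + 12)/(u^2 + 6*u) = (u^2 - 7*u + 12)/(u*(u + 6))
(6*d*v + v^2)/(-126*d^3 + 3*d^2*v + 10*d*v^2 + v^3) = v/(-21*d^2 + 4*d*v + v^2)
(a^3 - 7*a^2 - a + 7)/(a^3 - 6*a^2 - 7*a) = (a - 1)/a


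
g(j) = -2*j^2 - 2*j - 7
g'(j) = -4*j - 2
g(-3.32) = -22.40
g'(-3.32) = 11.28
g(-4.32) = -35.68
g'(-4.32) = 15.28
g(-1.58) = -8.83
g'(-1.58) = 4.32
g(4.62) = -58.93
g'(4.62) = -20.48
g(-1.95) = -10.70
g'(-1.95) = 5.80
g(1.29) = -12.91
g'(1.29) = -7.16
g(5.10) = -69.22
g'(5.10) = -22.40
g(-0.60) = -6.52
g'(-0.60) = 0.40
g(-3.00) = -19.00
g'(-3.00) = 10.00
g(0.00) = -7.00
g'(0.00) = -2.00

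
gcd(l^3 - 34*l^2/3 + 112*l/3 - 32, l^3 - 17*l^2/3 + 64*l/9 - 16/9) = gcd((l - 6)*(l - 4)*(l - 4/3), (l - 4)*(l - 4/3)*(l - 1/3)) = l^2 - 16*l/3 + 16/3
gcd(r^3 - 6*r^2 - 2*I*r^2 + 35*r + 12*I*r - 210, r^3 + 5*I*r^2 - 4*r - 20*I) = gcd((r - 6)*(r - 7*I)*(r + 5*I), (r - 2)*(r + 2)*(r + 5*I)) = r + 5*I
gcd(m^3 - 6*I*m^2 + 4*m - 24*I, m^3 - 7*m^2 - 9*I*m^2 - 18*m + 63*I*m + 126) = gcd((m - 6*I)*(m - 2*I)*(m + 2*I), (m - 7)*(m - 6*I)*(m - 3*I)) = m - 6*I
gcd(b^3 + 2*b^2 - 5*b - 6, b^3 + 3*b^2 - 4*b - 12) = b^2 + b - 6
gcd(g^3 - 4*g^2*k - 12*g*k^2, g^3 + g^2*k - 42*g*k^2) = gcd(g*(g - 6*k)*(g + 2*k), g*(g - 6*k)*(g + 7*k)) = g^2 - 6*g*k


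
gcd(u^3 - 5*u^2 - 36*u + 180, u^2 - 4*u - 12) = u - 6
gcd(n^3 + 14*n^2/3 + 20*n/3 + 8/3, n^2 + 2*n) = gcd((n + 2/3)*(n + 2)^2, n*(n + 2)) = n + 2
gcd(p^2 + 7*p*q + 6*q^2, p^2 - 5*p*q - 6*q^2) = p + q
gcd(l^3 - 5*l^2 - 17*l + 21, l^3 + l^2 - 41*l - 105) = l^2 - 4*l - 21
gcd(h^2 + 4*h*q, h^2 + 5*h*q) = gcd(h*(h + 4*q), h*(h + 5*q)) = h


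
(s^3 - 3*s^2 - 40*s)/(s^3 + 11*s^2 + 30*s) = (s - 8)/(s + 6)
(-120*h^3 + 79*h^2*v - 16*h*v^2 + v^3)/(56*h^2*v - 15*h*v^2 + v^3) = (15*h^2 - 8*h*v + v^2)/(v*(-7*h + v))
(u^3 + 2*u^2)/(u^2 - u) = u*(u + 2)/(u - 1)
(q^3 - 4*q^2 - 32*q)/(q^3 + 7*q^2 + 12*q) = (q - 8)/(q + 3)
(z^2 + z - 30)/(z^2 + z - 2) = (z^2 + z - 30)/(z^2 + z - 2)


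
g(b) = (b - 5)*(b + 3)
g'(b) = 2*b - 2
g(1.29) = -15.92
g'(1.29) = 0.58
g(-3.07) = 0.56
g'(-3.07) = -8.14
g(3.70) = -8.71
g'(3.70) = 5.40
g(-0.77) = -12.87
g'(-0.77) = -3.54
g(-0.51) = -13.72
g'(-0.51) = -3.02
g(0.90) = -15.99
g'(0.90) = -0.20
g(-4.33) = 12.41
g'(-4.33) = -10.66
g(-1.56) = -9.45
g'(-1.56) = -5.12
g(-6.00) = 33.00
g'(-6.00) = -14.00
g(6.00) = 9.00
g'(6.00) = 10.00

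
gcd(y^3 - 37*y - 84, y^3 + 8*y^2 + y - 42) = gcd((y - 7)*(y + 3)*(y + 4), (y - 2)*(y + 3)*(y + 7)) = y + 3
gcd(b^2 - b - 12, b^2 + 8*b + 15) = b + 3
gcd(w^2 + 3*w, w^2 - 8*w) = w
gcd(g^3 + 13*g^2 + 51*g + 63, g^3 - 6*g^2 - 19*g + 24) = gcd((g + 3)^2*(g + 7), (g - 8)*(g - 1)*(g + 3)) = g + 3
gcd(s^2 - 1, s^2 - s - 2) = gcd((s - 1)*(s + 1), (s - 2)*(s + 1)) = s + 1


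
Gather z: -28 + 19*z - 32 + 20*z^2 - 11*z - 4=20*z^2 + 8*z - 64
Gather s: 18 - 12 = 6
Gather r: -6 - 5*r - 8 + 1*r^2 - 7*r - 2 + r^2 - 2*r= 2*r^2 - 14*r - 16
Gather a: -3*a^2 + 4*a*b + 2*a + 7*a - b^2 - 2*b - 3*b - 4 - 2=-3*a^2 + a*(4*b + 9) - b^2 - 5*b - 6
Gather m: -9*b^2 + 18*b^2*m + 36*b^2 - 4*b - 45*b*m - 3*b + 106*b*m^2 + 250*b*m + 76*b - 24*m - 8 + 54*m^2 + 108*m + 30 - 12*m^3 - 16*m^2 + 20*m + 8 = 27*b^2 + 69*b - 12*m^3 + m^2*(106*b + 38) + m*(18*b^2 + 205*b + 104) + 30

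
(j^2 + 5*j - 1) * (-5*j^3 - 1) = -5*j^5 - 25*j^4 + 5*j^3 - j^2 - 5*j + 1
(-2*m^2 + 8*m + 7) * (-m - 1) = 2*m^3 - 6*m^2 - 15*m - 7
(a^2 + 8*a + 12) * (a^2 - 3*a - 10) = a^4 + 5*a^3 - 22*a^2 - 116*a - 120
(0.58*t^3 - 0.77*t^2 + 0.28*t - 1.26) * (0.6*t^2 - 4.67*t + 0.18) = 0.348*t^5 - 3.1706*t^4 + 3.8683*t^3 - 2.2022*t^2 + 5.9346*t - 0.2268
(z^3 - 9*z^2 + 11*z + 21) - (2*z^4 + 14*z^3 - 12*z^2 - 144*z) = -2*z^4 - 13*z^3 + 3*z^2 + 155*z + 21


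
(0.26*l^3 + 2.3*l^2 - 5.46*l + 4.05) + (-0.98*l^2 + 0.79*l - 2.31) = 0.26*l^3 + 1.32*l^2 - 4.67*l + 1.74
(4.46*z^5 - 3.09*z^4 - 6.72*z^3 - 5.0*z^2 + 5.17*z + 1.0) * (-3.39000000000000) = -15.1194*z^5 + 10.4751*z^4 + 22.7808*z^3 + 16.95*z^2 - 17.5263*z - 3.39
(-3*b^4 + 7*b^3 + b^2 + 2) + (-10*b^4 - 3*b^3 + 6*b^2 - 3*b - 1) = -13*b^4 + 4*b^3 + 7*b^2 - 3*b + 1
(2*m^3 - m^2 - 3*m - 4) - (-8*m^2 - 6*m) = 2*m^3 + 7*m^2 + 3*m - 4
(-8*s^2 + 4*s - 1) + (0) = -8*s^2 + 4*s - 1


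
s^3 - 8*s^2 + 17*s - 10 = (s - 5)*(s - 2)*(s - 1)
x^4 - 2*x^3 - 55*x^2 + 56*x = x*(x - 8)*(x - 1)*(x + 7)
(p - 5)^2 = p^2 - 10*p + 25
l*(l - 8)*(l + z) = l^3 + l^2*z - 8*l^2 - 8*l*z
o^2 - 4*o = o*(o - 4)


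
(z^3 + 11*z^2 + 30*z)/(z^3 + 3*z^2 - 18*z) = (z + 5)/(z - 3)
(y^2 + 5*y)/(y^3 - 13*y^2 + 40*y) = (y + 5)/(y^2 - 13*y + 40)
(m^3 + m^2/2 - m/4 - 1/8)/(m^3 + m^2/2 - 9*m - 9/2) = (m^2 - 1/4)/(m^2 - 9)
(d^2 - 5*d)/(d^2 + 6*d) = (d - 5)/(d + 6)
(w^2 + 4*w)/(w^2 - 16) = w/(w - 4)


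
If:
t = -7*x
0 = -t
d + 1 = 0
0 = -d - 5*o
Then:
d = -1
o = 1/5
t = 0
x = 0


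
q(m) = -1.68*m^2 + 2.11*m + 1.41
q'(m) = 2.11 - 3.36*m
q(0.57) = 2.07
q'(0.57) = 0.19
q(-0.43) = 0.19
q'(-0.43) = 3.55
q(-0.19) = 0.95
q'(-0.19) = 2.75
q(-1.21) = -3.60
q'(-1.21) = 6.18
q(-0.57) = -0.34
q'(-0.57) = 4.03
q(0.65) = 2.07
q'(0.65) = -0.07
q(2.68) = -5.00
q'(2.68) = -6.89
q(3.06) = -7.86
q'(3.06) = -8.17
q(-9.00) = -153.66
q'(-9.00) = 32.35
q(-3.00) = -20.04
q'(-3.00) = 12.19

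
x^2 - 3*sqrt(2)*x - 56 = (x - 7*sqrt(2))*(x + 4*sqrt(2))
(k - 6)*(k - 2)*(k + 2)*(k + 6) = k^4 - 40*k^2 + 144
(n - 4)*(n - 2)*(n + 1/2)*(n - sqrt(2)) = n^4 - 11*n^3/2 - sqrt(2)*n^3 + 5*n^2 + 11*sqrt(2)*n^2/2 - 5*sqrt(2)*n + 4*n - 4*sqrt(2)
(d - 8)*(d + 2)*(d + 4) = d^3 - 2*d^2 - 40*d - 64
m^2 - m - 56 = (m - 8)*(m + 7)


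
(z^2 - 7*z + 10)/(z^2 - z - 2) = (z - 5)/(z + 1)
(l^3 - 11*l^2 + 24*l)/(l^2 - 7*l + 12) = l*(l - 8)/(l - 4)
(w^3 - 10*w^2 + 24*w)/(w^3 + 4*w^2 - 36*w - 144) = w*(w - 4)/(w^2 + 10*w + 24)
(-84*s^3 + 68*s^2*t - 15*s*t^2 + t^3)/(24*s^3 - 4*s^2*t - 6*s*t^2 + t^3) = (-7*s + t)/(2*s + t)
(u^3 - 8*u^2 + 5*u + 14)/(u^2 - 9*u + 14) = u + 1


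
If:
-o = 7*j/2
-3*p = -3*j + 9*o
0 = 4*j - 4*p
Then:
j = 0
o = 0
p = 0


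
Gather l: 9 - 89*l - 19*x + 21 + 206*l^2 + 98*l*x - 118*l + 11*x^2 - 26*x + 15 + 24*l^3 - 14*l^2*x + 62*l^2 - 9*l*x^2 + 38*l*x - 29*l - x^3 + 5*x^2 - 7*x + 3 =24*l^3 + l^2*(268 - 14*x) + l*(-9*x^2 + 136*x - 236) - x^3 + 16*x^2 - 52*x + 48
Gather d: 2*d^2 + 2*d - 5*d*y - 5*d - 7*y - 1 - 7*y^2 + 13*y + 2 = 2*d^2 + d*(-5*y - 3) - 7*y^2 + 6*y + 1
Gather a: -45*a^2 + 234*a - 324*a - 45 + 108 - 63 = -45*a^2 - 90*a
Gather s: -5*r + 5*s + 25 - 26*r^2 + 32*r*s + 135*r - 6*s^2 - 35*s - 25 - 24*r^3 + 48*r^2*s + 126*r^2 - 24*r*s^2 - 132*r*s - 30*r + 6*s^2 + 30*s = -24*r^3 + 100*r^2 - 24*r*s^2 + 100*r + s*(48*r^2 - 100*r)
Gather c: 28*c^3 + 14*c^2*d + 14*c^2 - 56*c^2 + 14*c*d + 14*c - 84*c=28*c^3 + c^2*(14*d - 42) + c*(14*d - 70)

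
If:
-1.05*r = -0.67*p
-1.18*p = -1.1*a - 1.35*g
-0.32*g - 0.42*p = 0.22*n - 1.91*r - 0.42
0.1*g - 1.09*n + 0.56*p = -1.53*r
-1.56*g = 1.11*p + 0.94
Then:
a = -0.92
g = 0.01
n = -1.20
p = -0.86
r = -0.55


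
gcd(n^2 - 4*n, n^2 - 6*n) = n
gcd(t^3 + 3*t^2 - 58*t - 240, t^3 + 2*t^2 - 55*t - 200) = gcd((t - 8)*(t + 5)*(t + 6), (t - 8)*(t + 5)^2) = t^2 - 3*t - 40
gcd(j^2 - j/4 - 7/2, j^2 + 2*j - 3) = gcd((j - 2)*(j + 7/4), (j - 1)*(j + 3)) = 1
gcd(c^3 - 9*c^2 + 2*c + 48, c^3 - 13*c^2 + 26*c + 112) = c^2 - 6*c - 16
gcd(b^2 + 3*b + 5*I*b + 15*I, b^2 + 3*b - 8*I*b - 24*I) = b + 3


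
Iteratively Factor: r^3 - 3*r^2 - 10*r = (r)*(r^2 - 3*r - 10) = r*(r + 2)*(r - 5)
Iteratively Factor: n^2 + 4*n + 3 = (n + 1)*(n + 3)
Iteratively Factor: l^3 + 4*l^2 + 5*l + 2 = (l + 1)*(l^2 + 3*l + 2) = (l + 1)*(l + 2)*(l + 1)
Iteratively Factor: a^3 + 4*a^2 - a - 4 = (a + 1)*(a^2 + 3*a - 4) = (a + 1)*(a + 4)*(a - 1)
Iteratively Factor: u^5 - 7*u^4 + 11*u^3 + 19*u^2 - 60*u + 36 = (u - 2)*(u^4 - 5*u^3 + u^2 + 21*u - 18) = (u - 3)*(u - 2)*(u^3 - 2*u^2 - 5*u + 6) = (u - 3)*(u - 2)*(u + 2)*(u^2 - 4*u + 3) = (u - 3)*(u - 2)*(u - 1)*(u + 2)*(u - 3)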